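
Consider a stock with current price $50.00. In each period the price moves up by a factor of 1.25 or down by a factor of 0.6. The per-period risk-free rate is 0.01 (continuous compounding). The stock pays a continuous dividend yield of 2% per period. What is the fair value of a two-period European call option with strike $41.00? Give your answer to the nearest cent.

Per-period risk-free factor R = e^0.01 = 1.0101; dividend-adjusted growth = e^(0.01−0.02) = 0.9900.
Risk-neutral probability p = (0.9900 − 0.6)/(1.25 − 0.6) = 0.3900/0.6500 = 0.6001
Terminal stock prices: S_uu = 78.12, S_ud = 37.5, S_dd = 18
Terminal payoffs (S − K): max(37.12, 0) = 37.12, max(-3.5, 0) = 0, max(-23, 0) = 0
Node u (S = 62.5): V_u = e^(−0.01)·[0.6001·37.1250 + 0.3999·0.0000] = 22.0562
Node d (S = 30): V_d = e^(−0.01)·[0.6001·0.0000 + 0.3999·0.0000] = 0.0000
Node 0 (S = 50): V_0 = e^(−0.01)·[0.6001·22.0562 + 0.3999·0.0000] = 13.1037

$13.10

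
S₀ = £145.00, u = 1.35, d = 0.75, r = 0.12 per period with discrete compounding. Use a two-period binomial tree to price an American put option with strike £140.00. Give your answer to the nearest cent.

£10.70

Risk-neutral probability p = (1 + 0.12 − 0.75)/(1.35 − 0.75) = 0.3700/0.6000 = 0.6167
Terminal stock prices: S_uu = 264.3, S_ud = 146.8, S_dd = 81.56
Terminal payoffs (K − S): max(-124.3, 0) = 0, max(-6.812, 0) = 0, max(58.44, 0) = 58.44
Node u (S = 195.8): continuation = 1/1.12·[0.6167·0.0000 + 0.3833·0.0000] = 0.0000; exercise value = 0.0000 ≤ continuation, so V_u = 0.0000
Node d (S = 108.8): continuation = 1/1.12·[0.6167·0.0000 + 0.3833·58.4375] = 20.0009; exercise value = 31.2500 > continuation, so V_d = 31.2500 (exercise)
Node 0 (S = 145): continuation = 1/1.12·[0.6167·0.0000 + 0.3833·31.2500] = 10.6957; exercise value = 0.0000 ≤ continuation, so V_0 = 10.6957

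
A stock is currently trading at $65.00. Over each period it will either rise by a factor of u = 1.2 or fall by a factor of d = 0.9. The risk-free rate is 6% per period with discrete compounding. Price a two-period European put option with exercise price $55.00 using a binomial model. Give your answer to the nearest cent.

$0.46

Risk-neutral probability p = (1 + 0.06 − 0.9)/(1.2 − 0.9) = 0.1600/0.3000 = 0.5333
Terminal stock prices: S_uu = 93.6, S_ud = 70.2, S_dd = 52.65
Terminal payoffs (K − S): max(-38.6, 0) = 0, max(-15.2, 0) = 0, max(2.35, 0) = 2.35
Node u (S = 78): V_u = 1/1.06·[0.5333·0.0000 + 0.4667·0.0000] = 0.0000
Node d (S = 58.5): V_d = 1/1.06·[0.5333·0.0000 + 0.4667·2.3500] = 1.0346
Node 0 (S = 65): V_0 = 1/1.06·[0.5333·0.0000 + 0.4667·1.0346] = 0.4555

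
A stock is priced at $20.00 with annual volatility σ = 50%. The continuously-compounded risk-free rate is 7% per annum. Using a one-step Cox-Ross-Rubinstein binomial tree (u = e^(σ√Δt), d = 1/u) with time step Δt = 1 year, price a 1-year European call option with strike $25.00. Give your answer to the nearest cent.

$3.32

CRR parameters: u = e^(σ√Δt) = e^(0.5·√1) = 1.6487, d = 1/u = 0.6065
Per-period rate: rΔt = 0.07·1 = 0.07, so R = e^0.07 = 1.0725
Risk-neutral probability p = (e^0.07 − 0.6065)/(1.6487 − 0.6065) = 0.4660/1.0422 = 0.4471
Terminal stock prices: S_u = 32.97, S_d = 12.13
Terminal payoffs (S − K): max(7.974, 0) = 7.974, max(-12.87, 0) = 0
Node 0 (S = 20): V_0 = e^(−0.07)·[0.4471·7.9744 + 0.5529·0.0000] = 3.3244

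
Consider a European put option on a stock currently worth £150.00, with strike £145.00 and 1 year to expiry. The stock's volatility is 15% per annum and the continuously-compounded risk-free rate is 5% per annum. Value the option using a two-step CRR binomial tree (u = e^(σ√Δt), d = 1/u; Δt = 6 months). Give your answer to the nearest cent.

£3.74

CRR parameters: u = e^(σ√Δt) = e^(0.15·√0.5) = 1.1119, d = 1/u = 0.8994
Per-period rate: rΔt = 0.05·0.5 = 0.025, so R = e^0.025 = 1.0253
Risk-neutral probability p = (e^0.025 − 0.8994)/(1.1119 − 0.8994) = 0.1259/0.2125 = 0.5926
Terminal stock prices: S_uu = 185.4, S_ud = 150, S_dd = 121.3
Terminal payoffs (K − S): max(-40.45, 0) = 0, max(-5, 0) = 0, max(23.67, 0) = 23.67
Node u (S = 166.8): V_u = e^(−0.025)·[0.5926·0.0000 + 0.4074·0.0000] = 0.0000
Node d (S = 134.9): V_d = e^(−0.025)·[0.5926·0.0000 + 0.4074·23.6713] = 9.4051
Node 0 (S = 150): V_0 = e^(−0.025)·[0.5926·0.0000 + 0.4074·9.4051] = 3.7368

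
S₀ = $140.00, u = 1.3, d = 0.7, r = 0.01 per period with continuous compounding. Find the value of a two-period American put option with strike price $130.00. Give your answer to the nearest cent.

$15.95

Risk-neutral probability p = (e^0.01 − 0.7)/(1.3 − 0.7) = 0.3101/0.6000 = 0.5168
Terminal stock prices: S_uu = 236.6, S_ud = 127.4, S_dd = 68.6
Terminal payoffs (K − S): max(-106.6, 0) = 0, max(2.6, 0) = 2.6, max(61.4, 0) = 61.4
Node u (S = 182): continuation = e^(−0.01)·[0.5168·0.0000 + 0.4832·2.6000] = 1.2439; exercise value = 0.0000 ≤ continuation, so V_u = 1.2439
Node d (S = 98): continuation = e^(−0.01)·[0.5168·2.6000 + 0.4832·61.4000] = 30.7065; exercise value = 32.0000 > continuation, so V_d = 32.0000 (exercise)
Node 0 (S = 140): continuation = e^(−0.01)·[0.5168·1.2439 + 0.4832·32.0000] = 15.9465; exercise value = 0.0000 ≤ continuation, so V_0 = 15.9465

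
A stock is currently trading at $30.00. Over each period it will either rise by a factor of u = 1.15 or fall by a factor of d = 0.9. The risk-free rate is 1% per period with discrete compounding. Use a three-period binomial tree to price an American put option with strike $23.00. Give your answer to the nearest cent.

$0.19

Risk-neutral probability p = (1 + 0.01 − 0.9)/(1.15 − 0.9) = 0.1100/0.2500 = 0.4400
Terminal stock prices: S_uuu = 45.63, S_uud = 35.71, S_udd = 27.95, S_ddd = 21.87
Terminal payoffs (K − S): max(-22.63, 0) = 0, max(-12.71, 0) = 0, max(-4.945, 0) = 0, max(1.13, 0) = 1.13
Node uu (S = 39.67): continuation = 1/1.01·[0.4400·0.0000 + 0.5600·0.0000] = 0.0000; exercise value = 0.0000 ≤ continuation, so V_uu = 0.0000
Node ud (S = 31.05): continuation = 1/1.01·[0.4400·0.0000 + 0.5600·0.0000] = 0.0000; exercise value = 0.0000 ≤ continuation, so V_ud = 0.0000
Node dd (S = 24.3): continuation = 1/1.01·[0.4400·0.0000 + 0.5600·1.1300] = 0.6265; exercise value = 0.0000 ≤ continuation, so V_dd = 0.6265
Node u (S = 34.5): continuation = 1/1.01·[0.4400·0.0000 + 0.5600·0.0000] = 0.0000; exercise value = 0.0000 ≤ continuation, so V_u = 0.0000
Node d (S = 27): continuation = 1/1.01·[0.4400·0.0000 + 0.5600·0.6265] = 0.3474; exercise value = 0.0000 ≤ continuation, so V_d = 0.3474
Node 0 (S = 30): continuation = 1/1.01·[0.4400·0.0000 + 0.5600·0.3474] = 0.1926; exercise value = 0.0000 ≤ continuation, so V_0 = 0.1926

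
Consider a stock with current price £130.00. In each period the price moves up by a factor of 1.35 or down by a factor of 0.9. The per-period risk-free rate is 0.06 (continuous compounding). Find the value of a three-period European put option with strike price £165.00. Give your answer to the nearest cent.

Risk-neutral probability p = (e^0.06 − 0.9)/(1.35 − 0.9) = 0.1618/0.4500 = 0.3596
Terminal stock prices: S_uuu = 319.8, S_uud = 213.2, S_udd = 142.2, S_ddd = 94.77
Terminal payoffs (K − S): max(-154.8, 0) = 0, max(-48.23, 0) = 0, max(22.84, 0) = 22.84, max(70.23, 0) = 70.23
Node uu (S = 236.9): V_uu = e^(−0.06)·[0.3596·0.0000 + 0.6404·0.0000] = 0.0000
Node ud (S = 158): V_ud = e^(−0.06)·[0.3596·0.0000 + 0.6404·22.8450] = 13.7772
Node dd (S = 105.3): V_dd = e^(−0.06)·[0.3596·22.8450 + 0.6404·70.2300] = 50.0911
Node u (S = 175.5): V_u = e^(−0.06)·[0.3596·0.0000 + 0.6404·13.7772] = 8.3086
Node d (S = 117): V_d = e^(−0.06)·[0.3596·13.7772 + 0.6404·50.0911] = 34.8748
Node 0 (S = 130): V_0 = e^(−0.06)·[0.3596·8.3086 + 0.6404·34.8748] = 23.8460

£23.85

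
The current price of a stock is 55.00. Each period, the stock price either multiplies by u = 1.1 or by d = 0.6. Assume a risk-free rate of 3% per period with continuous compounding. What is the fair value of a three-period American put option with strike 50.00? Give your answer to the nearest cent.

Risk-neutral probability p = (e^0.03 − 0.6)/(1.1 − 0.6) = 0.4305/0.5000 = 0.8609
Terminal stock prices: S_uuu = 73.21, S_uud = 39.93, S_udd = 21.78, S_ddd = 11.88
Terminal payoffs (K − S): max(-23.21, 0) = 0, max(10.07, 0) = 10.07, max(28.22, 0) = 28.22, max(38.12, 0) = 38.12
Node uu (S = 66.55): continuation = e^(−0.03)·[0.8609·0.0000 + 0.1391·10.0700] = 1.3593; exercise value = 0.0000 ≤ continuation, so V_uu = 1.3593
Node ud (S = 36.3): continuation = e^(−0.03)·[0.8609·10.0700 + 0.1391·28.2200] = 12.2223; exercise value = 13.7000 > continuation, so V_ud = 13.7000 (exercise)
Node dd (S = 19.8): continuation = e^(−0.03)·[0.8609·28.2200 + 0.1391·38.1200] = 28.7223; exercise value = 30.2000 > continuation, so V_dd = 30.2000 (exercise)
Node u (S = 60.5): continuation = e^(−0.03)·[0.8609·1.3593 + 0.1391·13.7000] = 2.9848; exercise value = 0.0000 ≤ continuation, so V_u = 2.9848
Node d (S = 33): continuation = e^(−0.03)·[0.8609·13.7000 + 0.1391·30.2000] = 15.5223; exercise value = 17.0000 > continuation, so V_d = 17.0000 (exercise)
Node 0 (S = 55): continuation = e^(−0.03)·[0.8609·2.9848 + 0.1391·17.0000] = 4.7884; exercise value = 0.0000 ≤ continuation, so V_0 = 4.7884

4.79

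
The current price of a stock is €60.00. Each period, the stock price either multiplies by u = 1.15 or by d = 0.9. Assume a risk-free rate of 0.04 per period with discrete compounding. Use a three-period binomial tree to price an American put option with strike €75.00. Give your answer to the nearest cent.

€15.00

Risk-neutral probability p = (1 + 0.04 − 0.9)/(1.15 − 0.9) = 0.1400/0.2500 = 0.5600
Terminal stock prices: S_uuu = 91.25, S_uud = 71.41, S_udd = 55.89, S_ddd = 43.74
Terminal payoffs (K − S): max(-16.25, 0) = 0, max(3.585, 0) = 3.585, max(19.11, 0) = 19.11, max(31.26, 0) = 31.26
Node uu (S = 79.35): continuation = 1/1.04·[0.5600·0.0000 + 0.4400·3.5850] = 1.5167; exercise value = 0.0000 ≤ continuation, so V_uu = 1.5167
Node ud (S = 62.1): continuation = 1/1.04·[0.5600·3.5850 + 0.4400·19.1100] = 10.0154; exercise value = 12.9000 > continuation, so V_ud = 12.9000 (exercise)
Node dd (S = 48.6): continuation = 1/1.04·[0.5600·19.1100 + 0.4400·31.2600] = 23.5154; exercise value = 26.4000 > continuation, so V_dd = 26.4000 (exercise)
Node u (S = 69): continuation = 1/1.04·[0.5600·1.5167 + 0.4400·12.9000] = 6.2744; exercise value = 6.0000 ≤ continuation, so V_u = 6.2744
Node d (S = 54): continuation = 1/1.04·[0.5600·12.9000 + 0.4400·26.4000] = 18.1154; exercise value = 21.0000 > continuation, so V_d = 21.0000 (exercise)
Node 0 (S = 60): continuation = 1/1.04·[0.5600·6.2744 + 0.4400·21.0000] = 12.2631; exercise value = 15.0000 > continuation, so V_0 = 15.0000 (exercise)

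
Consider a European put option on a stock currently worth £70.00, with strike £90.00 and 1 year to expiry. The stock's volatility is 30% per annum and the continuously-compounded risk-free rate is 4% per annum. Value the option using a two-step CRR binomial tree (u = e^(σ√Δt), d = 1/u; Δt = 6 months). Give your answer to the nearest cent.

CRR parameters: u = e^(σ√Δt) = e^(0.3·√0.5) = 1.2363, d = 1/u = 0.8089
Per-period rate: rΔt = 0.04·0.5 = 0.02, so R = e^0.02 = 1.0202
Risk-neutral probability p = (e^0.02 − 0.8089)/(1.2363 − 0.8089) = 0.2113/0.4275 = 0.4944
Terminal stock prices: S_uu = 107, S_ud = 70, S_dd = 45.8
Terminal payoffs (K − S): max(-16.99, 0) = 0, max(20, 0) = 20, max(44.2, 0) = 44.2
Node u (S = 86.54): V_u = e^(−0.02)·[0.4944·0.0000 + 0.5056·20.0000] = 9.9113
Node d (S = 56.62): V_d = e^(−0.02)·[0.4944·20.0000 + 0.5056·44.2024] = 31.5978
Node 0 (S = 70): V_0 = e^(−0.02)·[0.4944·9.9113 + 0.5056·31.5978] = 20.4621

£20.46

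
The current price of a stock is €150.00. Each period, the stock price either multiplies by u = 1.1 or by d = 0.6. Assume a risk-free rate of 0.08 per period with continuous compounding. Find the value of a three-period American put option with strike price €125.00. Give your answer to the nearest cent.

€2.19

Risk-neutral probability p = (e^0.08 − 0.6)/(1.1 − 0.6) = 0.4833/0.5000 = 0.9666
Terminal stock prices: S_uuu = 199.7, S_uud = 108.9, S_udd = 59.4, S_ddd = 32.4
Terminal payoffs (K − S): max(-74.65, 0) = 0, max(16.1, 0) = 16.1, max(65.6, 0) = 65.6, max(92.6, 0) = 92.6
Node uu (S = 181.5): continuation = e^(−0.08)·[0.9666·0.0000 + 0.0334·16.1000] = 0.4968; exercise value = 0.0000 ≤ continuation, so V_uu = 0.4968
Node ud (S = 99): continuation = e^(−0.08)·[0.9666·16.1000 + 0.0334·65.6000] = 16.3895; exercise value = 26.0000 > continuation, so V_ud = 26.0000 (exercise)
Node dd (S = 54): continuation = e^(−0.08)·[0.9666·65.6000 + 0.0334·92.6000] = 61.3895; exercise value = 71.0000 > continuation, so V_dd = 71.0000 (exercise)
Node u (S = 165): continuation = e^(−0.08)·[0.9666·0.4968 + 0.0334·26.0000] = 1.2455; exercise value = 0.0000 ≤ continuation, so V_u = 1.2455
Node d (S = 90): continuation = e^(−0.08)·[0.9666·26.0000 + 0.0334·71.0000] = 25.3895; exercise value = 35.0000 > continuation, so V_d = 35.0000 (exercise)
Node 0 (S = 150): continuation = e^(−0.08)·[0.9666·1.2455 + 0.0334·35.0000] = 2.1913; exercise value = 0.0000 ≤ continuation, so V_0 = 2.1913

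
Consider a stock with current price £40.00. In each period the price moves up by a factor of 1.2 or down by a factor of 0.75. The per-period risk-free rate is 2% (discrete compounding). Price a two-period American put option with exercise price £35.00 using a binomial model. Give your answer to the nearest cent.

Risk-neutral probability p = (1 + 0.02 − 0.75)/(1.2 − 0.75) = 0.2700/0.4500 = 0.6000
Terminal stock prices: S_uu = 57.6, S_ud = 36, S_dd = 22.5
Terminal payoffs (K − S): max(-22.6, 0) = 0, max(-1, 0) = 0, max(12.5, 0) = 12.5
Node u (S = 48): continuation = 1/1.02·[0.6000·0.0000 + 0.4000·0.0000] = 0.0000; exercise value = 0.0000 ≤ continuation, so V_u = 0.0000
Node d (S = 30): continuation = 1/1.02·[0.6000·0.0000 + 0.4000·12.5000] = 4.9020; exercise value = 5.0000 > continuation, so V_d = 5.0000 (exercise)
Node 0 (S = 40): continuation = 1/1.02·[0.6000·0.0000 + 0.4000·5.0000] = 1.9608; exercise value = 0.0000 ≤ continuation, so V_0 = 1.9608

£1.96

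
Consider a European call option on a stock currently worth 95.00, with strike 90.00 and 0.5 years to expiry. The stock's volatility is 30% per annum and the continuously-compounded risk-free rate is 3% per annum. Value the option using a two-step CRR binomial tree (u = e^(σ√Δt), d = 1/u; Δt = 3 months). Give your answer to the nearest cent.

CRR parameters: u = e^(σ√Δt) = e^(0.3·√0.25) = 1.1618, d = 1/u = 0.8607
Per-period rate: rΔt = 0.03·0.25 = 0.0075, so R = e^0.0075 = 1.0075
Risk-neutral probability p = (e^0.0075 − 0.8607)/(1.1618 − 0.8607) = 0.1468/0.3011 = 0.4876
Terminal stock prices: S_uu = 128.2, S_ud = 95, S_dd = 70.38
Terminal payoffs (S − K): max(38.24, 0) = 38.24, max(5, 0) = 5, max(-19.62, 0) = 0
Node u (S = 110.4): V_u = e^(−0.0075)·[0.4876·38.2366 + 0.5124·5.0000] = 21.0467
Node d (S = 81.77): V_d = e^(−0.0075)·[0.4876·5.0000 + 0.5124·0.0000] = 2.4196
Node 0 (S = 95): V_0 = e^(−0.0075)·[0.4876·21.0467 + 0.5124·2.4196] = 11.4157

11.42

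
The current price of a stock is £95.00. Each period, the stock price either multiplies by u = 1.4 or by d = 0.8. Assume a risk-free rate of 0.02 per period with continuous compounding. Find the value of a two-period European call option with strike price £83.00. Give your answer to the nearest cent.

£23.80

Risk-neutral probability p = (e^0.02 − 0.8)/(1.4 − 0.8) = 0.2202/0.6000 = 0.3670
Terminal stock prices: S_uu = 186.2, S_ud = 106.4, S_dd = 60.8
Terminal payoffs (S − K): max(103.2, 0) = 103.2, max(23.4, 0) = 23.4, max(-22.2, 0) = 0
Node u (S = 133): V_u = e^(−0.02)·[0.3670·103.2000 + 0.6330·23.4000] = 51.6435
Node d (S = 76): V_d = e^(−0.02)·[0.3670·23.4000 + 0.6330·0.0000] = 8.4178
Node 0 (S = 95): V_0 = e^(−0.02)·[0.3670·51.6435 + 0.6330·8.4178] = 23.8009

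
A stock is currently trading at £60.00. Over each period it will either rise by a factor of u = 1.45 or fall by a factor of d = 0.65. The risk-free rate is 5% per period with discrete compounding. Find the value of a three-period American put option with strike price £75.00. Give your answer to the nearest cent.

£21.33

Risk-neutral probability p = (1 + 0.05 − 0.65)/(1.45 − 0.65) = 0.4000/0.8000 = 0.5000
Terminal stock prices: S_uuu = 182.9, S_uud = 82, S_udd = 36.76, S_ddd = 16.48
Terminal payoffs (K − S): max(-107.9, 0) = 0, max(-6.998, 0) = 0, max(38.24, 0) = 38.24, max(58.52, 0) = 58.52
Node uu (S = 126.2): continuation = 1/1.05·[0.5000·0.0000 + 0.5000·0.0000] = 0.0000; exercise value = 0.0000 ≤ continuation, so V_uu = 0.0000
Node ud (S = 56.55): continuation = 1/1.05·[0.5000·0.0000 + 0.5000·38.2425] = 18.2107; exercise value = 18.4500 > continuation, so V_ud = 18.4500 (exercise)
Node dd (S = 25.35): continuation = 1/1.05·[0.5000·38.2425 + 0.5000·58.5225] = 46.0786; exercise value = 49.6500 > continuation, so V_dd = 49.6500 (exercise)
Node u (S = 87): continuation = 1/1.05·[0.5000·0.0000 + 0.5000·18.4500] = 8.7857; exercise value = 0.0000 ≤ continuation, so V_u = 8.7857
Node d (S = 39): continuation = 1/1.05·[0.5000·18.4500 + 0.5000·49.6500] = 32.4286; exercise value = 36.0000 > continuation, so V_d = 36.0000 (exercise)
Node 0 (S = 60): continuation = 1/1.05·[0.5000·8.7857 + 0.5000·36.0000] = 21.3265; exercise value = 15.0000 ≤ continuation, so V_0 = 21.3265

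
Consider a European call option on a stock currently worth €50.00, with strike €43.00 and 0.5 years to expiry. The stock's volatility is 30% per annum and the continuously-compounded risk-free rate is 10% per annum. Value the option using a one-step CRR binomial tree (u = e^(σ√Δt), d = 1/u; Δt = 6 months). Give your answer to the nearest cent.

€10.15

CRR parameters: u = e^(σ√Δt) = e^(0.3·√0.5) = 1.2363, d = 1/u = 0.8089
Per-period rate: rΔt = 0.1·0.5 = 0.05, so R = e^0.05 = 1.0513
Risk-neutral probability p = (e^0.05 − 0.8089)/(1.2363 − 0.8089) = 0.2424/0.4275 = 0.5671
Terminal stock prices: S_u = 61.82, S_d = 40.44
Terminal payoffs (S − K): max(18.82, 0) = 18.82, max(-2.557, 0) = 0
Node 0 (S = 50): V_0 = e^(−0.05)·[0.5671·18.8156 + 0.4329·0.0000] = 10.1501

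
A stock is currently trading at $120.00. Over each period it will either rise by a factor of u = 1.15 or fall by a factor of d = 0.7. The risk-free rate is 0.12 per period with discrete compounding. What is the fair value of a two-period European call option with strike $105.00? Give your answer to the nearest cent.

$37.29

Risk-neutral probability p = (1 + 0.12 − 0.7)/(1.15 − 0.7) = 0.4200/0.4500 = 0.9333
Terminal stock prices: S_uu = 158.7, S_ud = 96.6, S_dd = 58.8
Terminal payoffs (S − K): max(53.7, 0) = 53.7, max(-8.4, 0) = 0, max(-46.2, 0) = 0
Node u (S = 138): V_u = 1/1.12·[0.9333·53.7000 + 0.0667·0.0000] = 44.7500
Node d (S = 84): V_d = 1/1.12·[0.9333·0.0000 + 0.0667·0.0000] = 0.0000
Node 0 (S = 120): V_0 = 1/1.12·[0.9333·44.7500 + 0.0667·0.0000] = 37.2917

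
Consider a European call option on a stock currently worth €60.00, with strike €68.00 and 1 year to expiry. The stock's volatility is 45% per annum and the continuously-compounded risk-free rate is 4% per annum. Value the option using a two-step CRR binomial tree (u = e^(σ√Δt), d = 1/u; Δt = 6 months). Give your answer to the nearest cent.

CRR parameters: u = e^(σ√Δt) = e^(0.45·√0.5) = 1.3746, d = 1/u = 0.7275
Per-period rate: rΔt = 0.04·0.5 = 0.02, so R = e^0.02 = 1.0202
Risk-neutral probability p = (e^0.02 − 0.7275)/(1.3746 − 0.7275) = 0.2927/0.6472 = 0.4523
Terminal stock prices: S_uu = 113.4, S_ud = 60, S_dd = 31.75
Terminal payoffs (S − K): max(45.38, 0) = 45.38, max(-8, 0) = 0, max(-36.25, 0) = 0
Node u (S = 82.48): V_u = e^(−0.02)·[0.4523·45.3795 + 0.5477·0.0000] = 20.1200
Node d (S = 43.65): V_d = e^(−0.02)·[0.4523·0.0000 + 0.5477·0.0000] = 0.0000
Node 0 (S = 60): V_0 = e^(−0.02)·[0.4523·20.1200 + 0.5477·0.0000] = 8.9207

€8.92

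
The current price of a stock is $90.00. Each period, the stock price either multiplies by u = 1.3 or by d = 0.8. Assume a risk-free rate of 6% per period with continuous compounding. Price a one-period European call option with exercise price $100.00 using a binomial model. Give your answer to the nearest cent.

$8.38

Risk-neutral probability p = (e^0.06 − 0.8)/(1.3 − 0.8) = 0.2618/0.5000 = 0.5237
Terminal stock prices: S_u = 117, S_d = 72
Terminal payoffs (S − K): max(17, 0) = 17, max(-28, 0) = 0
Node 0 (S = 90): V_0 = e^(−0.06)·[0.5237·17.0000 + 0.4763·0.0000] = 8.3840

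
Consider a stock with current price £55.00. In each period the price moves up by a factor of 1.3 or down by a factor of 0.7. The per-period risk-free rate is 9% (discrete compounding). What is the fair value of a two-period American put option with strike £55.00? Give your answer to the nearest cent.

£6.25

Risk-neutral probability p = (1 + 0.09 − 0.7)/(1.3 − 0.7) = 0.3900/0.6000 = 0.6500
Terminal stock prices: S_uu = 92.95, S_ud = 50.05, S_dd = 26.95
Terminal payoffs (K − S): max(-37.95, 0) = 0, max(4.95, 0) = 4.95, max(28.05, 0) = 28.05
Node u (S = 71.5): continuation = 1/1.09·[0.6500·0.0000 + 0.3500·4.9500] = 1.5894; exercise value = 0.0000 ≤ continuation, so V_u = 1.5894
Node d (S = 38.5): continuation = 1/1.09·[0.6500·4.9500 + 0.3500·28.0500] = 11.9587; exercise value = 16.5000 > continuation, so V_d = 16.5000 (exercise)
Node 0 (S = 55): continuation = 1/1.09·[0.6500·1.5894 + 0.3500·16.5000] = 6.2460; exercise value = 0.0000 ≤ continuation, so V_0 = 6.2460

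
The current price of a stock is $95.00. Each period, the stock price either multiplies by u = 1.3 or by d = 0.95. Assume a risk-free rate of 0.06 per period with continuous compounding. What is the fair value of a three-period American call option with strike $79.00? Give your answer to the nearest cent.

$29.01

Risk-neutral probability p = (e^0.06 − 0.95)/(1.3 − 0.95) = 0.1118/0.3500 = 0.3195
Terminal stock prices: S_uuu = 208.7, S_uud = 152.5, S_udd = 111.5, S_ddd = 81.45
Terminal payoffs (S − K): max(129.7, 0) = 129.7, max(73.52, 0) = 73.52, max(32.46, 0) = 32.46, max(2.451, 0) = 2.451
Node uu (S = 160.6): continuation = e^(−0.06)·[0.3195·129.7150 + 0.6805·73.5225] = 86.1506; exercise value = 81.5500 ≤ continuation, so V_uu = 86.1506
Node ud (S = 117.3): continuation = e^(−0.06)·[0.3195·73.5225 + 0.6805·32.4587] = 42.9256; exercise value = 38.3250 ≤ continuation, so V_ud = 42.9256
Node dd (S = 85.74): continuation = e^(−0.06)·[0.3195·32.4587 + 0.6805·2.4506] = 11.3381; exercise value = 6.7375 ≤ continuation, so V_dd = 11.3381
Node u (S = 123.5): continuation = e^(−0.06)·[0.3195·86.1506 + 0.6805·42.9256] = 53.4333; exercise value = 44.5000 ≤ continuation, so V_u = 53.4333
Node d (S = 90.25): continuation = e^(−0.06)·[0.3195·42.9256 + 0.6805·11.3381] = 20.1833; exercise value = 11.2500 ≤ continuation, so V_d = 20.1833
Node 0 (S = 95): continuation = e^(−0.06)·[0.3195·53.4333 + 0.6805·20.1833] = 29.0137; exercise value = 16.0000 ≤ continuation, so V_0 = 29.0137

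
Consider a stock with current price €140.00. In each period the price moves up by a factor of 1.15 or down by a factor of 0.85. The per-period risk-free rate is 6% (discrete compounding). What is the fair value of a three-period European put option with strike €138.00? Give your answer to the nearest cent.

Risk-neutral probability p = (1 + 0.06 − 0.85)/(1.15 − 0.85) = 0.2100/0.3000 = 0.7000
Terminal stock prices: S_uuu = 212.9, S_uud = 157.4, S_udd = 116.3, S_ddd = 85.98
Terminal payoffs (K − S): max(-74.92, 0) = 0, max(-19.38, 0) = 0, max(21.68, 0) = 21.68, max(52.02, 0) = 52.02
Node uu (S = 185.1): V_uu = 1/1.06·[0.7000·0.0000 + 0.3000·0.0000] = 0.0000
Node ud (S = 136.8): V_ud = 1/1.06·[0.7000·0.0000 + 0.3000·21.6775] = 6.1351
Node dd (S = 101.1): V_dd = 1/1.06·[0.7000·21.6775 + 0.3000·52.0225] = 29.0387
Node u (S = 161): V_u = 1/1.06·[0.7000·0.0000 + 0.3000·6.1351] = 1.7364
Node d (S = 119): V_d = 1/1.06·[0.7000·6.1351 + 0.3000·29.0387] = 12.2700
Node 0 (S = 140): V_0 = 1/1.06·[0.7000·1.7364 + 0.3000·12.2700] = 4.6193

€4.62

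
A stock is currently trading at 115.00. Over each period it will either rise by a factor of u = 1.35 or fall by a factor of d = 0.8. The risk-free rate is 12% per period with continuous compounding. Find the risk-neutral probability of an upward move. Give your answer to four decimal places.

p = 0.5954

Risk-neutral probability p = (e^0.12 − 0.8)/(1.35 − 0.8) = 0.3275/0.5500 = 0.5954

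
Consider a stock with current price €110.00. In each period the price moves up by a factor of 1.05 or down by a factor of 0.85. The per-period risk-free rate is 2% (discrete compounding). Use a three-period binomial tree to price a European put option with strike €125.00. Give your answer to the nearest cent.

€9.14

Risk-neutral probability p = (1 + 0.02 − 0.85)/(1.05 − 0.85) = 0.1700/0.2000 = 0.8500
Terminal stock prices: S_uuu = 127.3, S_uud = 103.1, S_udd = 83.45, S_ddd = 67.55
Terminal payoffs (K − S): max(-2.339, 0) = 0, max(21.92, 0) = 21.92, max(41.55, 0) = 41.55, max(57.45, 0) = 57.45
Node uu (S = 121.3): V_uu = 1/1.02·[0.8500·0.0000 + 0.1500·21.9162] = 3.2230
Node ud (S = 98.17): V_ud = 1/1.02·[0.8500·21.9162 + 0.1500·41.5513] = 24.3740
Node dd (S = 79.47): V_dd = 1/1.02·[0.8500·41.5513 + 0.1500·57.4463] = 43.0740
Node u (S = 115.5): V_u = 1/1.02·[0.8500·3.2230 + 0.1500·24.3740] = 6.2702
Node d (S = 93.5): V_d = 1/1.02·[0.8500·24.3740 + 0.1500·43.0740] = 26.6461
Node 0 (S = 110): V_0 = 1/1.02·[0.8500·6.2702 + 0.1500·26.6461] = 9.1437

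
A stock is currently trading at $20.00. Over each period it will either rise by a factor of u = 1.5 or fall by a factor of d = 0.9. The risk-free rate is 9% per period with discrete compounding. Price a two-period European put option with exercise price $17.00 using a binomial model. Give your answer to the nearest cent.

Risk-neutral probability p = (1 + 0.09 − 0.9)/(1.5 − 0.9) = 0.1900/0.6000 = 0.3167
Terminal stock prices: S_uu = 45, S_ud = 27, S_dd = 16.2
Terminal payoffs (K − S): max(-28, 0) = 0, max(-10, 0) = 0, max(0.8, 0) = 0.8
Node u (S = 30): V_u = 1/1.09·[0.3167·0.0000 + 0.6833·0.0000] = 0.0000
Node d (S = 18): V_d = 1/1.09·[0.3167·0.0000 + 0.6833·0.8000] = 0.5015
Node 0 (S = 20): V_0 = 1/1.09·[0.3167·0.0000 + 0.6833·0.5015] = 0.3144

$0.31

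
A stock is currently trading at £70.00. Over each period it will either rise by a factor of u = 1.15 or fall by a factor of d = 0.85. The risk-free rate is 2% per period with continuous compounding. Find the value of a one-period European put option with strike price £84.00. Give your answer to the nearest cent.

£12.34

Risk-neutral probability p = (e^0.02 − 0.85)/(1.15 − 0.85) = 0.1702/0.3000 = 0.5673
Terminal stock prices: S_u = 80.5, S_d = 59.5
Terminal payoffs (K − S): max(3.5, 0) = 3.5, max(24.5, 0) = 24.5
Node 0 (S = 70): V_0 = e^(−0.02)·[0.5673·3.5000 + 0.4327·24.5000] = 12.3367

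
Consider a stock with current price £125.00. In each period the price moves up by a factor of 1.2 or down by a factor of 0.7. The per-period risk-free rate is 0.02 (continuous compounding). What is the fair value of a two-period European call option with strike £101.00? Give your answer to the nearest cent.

£32.90

Risk-neutral probability p = (e^0.02 − 0.7)/(1.2 − 0.7) = 0.3202/0.5000 = 0.6404
Terminal stock prices: S_uu = 180, S_ud = 105, S_dd = 61.25
Terminal payoffs (S − K): max(79, 0) = 79, max(4, 0) = 4, max(-39.75, 0) = 0
Node u (S = 150): V_u = e^(−0.02)·[0.6404·79.0000 + 0.3596·4.0000] = 50.9999
Node d (S = 87.5): V_d = e^(−0.02)·[0.6404·4.0000 + 0.3596·0.0000] = 2.5109
Node 0 (S = 125): V_0 = e^(−0.02)·[0.6404·50.9999 + 0.3596·2.5109] = 32.8988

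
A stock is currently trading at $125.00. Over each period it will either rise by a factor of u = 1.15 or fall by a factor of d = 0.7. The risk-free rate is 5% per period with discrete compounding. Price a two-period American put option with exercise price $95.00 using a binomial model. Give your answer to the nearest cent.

Risk-neutral probability p = (1 + 0.05 − 0.7)/(1.15 − 0.7) = 0.3500/0.4500 = 0.7778
Terminal stock prices: S_uu = 165.3, S_ud = 100.6, S_dd = 61.25
Terminal payoffs (K − S): max(-70.31, 0) = 0, max(-5.625, 0) = 0, max(33.75, 0) = 33.75
Node u (S = 143.8): continuation = 1/1.05·[0.7778·0.0000 + 0.2222·0.0000] = 0.0000; exercise value = 0.0000 ≤ continuation, so V_u = 0.0000
Node d (S = 87.5): continuation = 1/1.05·[0.7778·0.0000 + 0.2222·33.7500] = 7.1429; exercise value = 7.5000 > continuation, so V_d = 7.5000 (exercise)
Node 0 (S = 125): continuation = 1/1.05·[0.7778·0.0000 + 0.2222·7.5000] = 1.5873; exercise value = 0.0000 ≤ continuation, so V_0 = 1.5873

$1.59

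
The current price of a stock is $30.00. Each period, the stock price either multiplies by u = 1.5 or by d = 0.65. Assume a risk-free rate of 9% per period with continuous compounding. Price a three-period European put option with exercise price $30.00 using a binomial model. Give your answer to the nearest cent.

Risk-neutral probability p = (e^0.09 − 0.65)/(1.5 − 0.65) = 0.4442/0.8500 = 0.5226
Terminal stock prices: S_uuu = 101.2, S_uud = 43.88, S_udd = 19.01, S_ddd = 8.239
Terminal payoffs (K − S): max(-71.25, 0) = 0, max(-13.88, 0) = 0, max(10.99, 0) = 10.99, max(21.76, 0) = 21.76
Node uu (S = 67.5): V_uu = e^(−0.09)·[0.5226·0.0000 + 0.4774·0.0000] = 0.0000
Node ud (S = 29.25): V_ud = e^(−0.09)·[0.5226·0.0000 + 0.4774·10.9875] = 4.7944
Node dd (S = 12.68): V_dd = e^(−0.09)·[0.5226·10.9875 + 0.4774·21.7613] = 14.7429
Node u (S = 45): V_u = e^(−0.09)·[0.5226·0.0000 + 0.4774·4.7944] = 2.0920
Node d (S = 19.5): V_d = e^(−0.09)·[0.5226·4.7944 + 0.4774·14.7429] = 8.7228
Node 0 (S = 30): V_0 = e^(−0.09)·[0.5226·2.0920 + 0.4774·8.7228] = 4.8053

$4.81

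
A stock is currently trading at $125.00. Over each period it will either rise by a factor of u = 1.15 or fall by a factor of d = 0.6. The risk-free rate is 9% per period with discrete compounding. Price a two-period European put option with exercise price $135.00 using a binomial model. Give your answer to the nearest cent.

Risk-neutral probability p = (1 + 0.09 − 0.6)/(1.15 − 0.6) = 0.4900/0.5500 = 0.8909
Terminal stock prices: S_uu = 165.3, S_ud = 86.25, S_dd = 45
Terminal payoffs (K − S): max(-30.31, 0) = 0, max(48.75, 0) = 48.75, max(90, 0) = 90
Node u (S = 143.8): V_u = 1/1.09·[0.8909·0.0000 + 0.1091·48.7500] = 4.8791
Node d (S = 75): V_d = 1/1.09·[0.8909·48.7500 + 0.1091·90.0000] = 48.8532
Node 0 (S = 125): V_0 = 1/1.09·[0.8909·4.8791 + 0.1091·48.8532] = 8.8773

$8.88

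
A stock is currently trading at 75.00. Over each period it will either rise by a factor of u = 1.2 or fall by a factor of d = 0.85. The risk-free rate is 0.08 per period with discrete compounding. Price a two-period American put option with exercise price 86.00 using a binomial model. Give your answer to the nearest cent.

Risk-neutral probability p = (1 + 0.08 − 0.85)/(1.2 − 0.85) = 0.2300/0.3500 = 0.6571
Terminal stock prices: S_uu = 108, S_ud = 76.5, S_dd = 54.19
Terminal payoffs (K − S): max(-22, 0) = 0, max(9.5, 0) = 9.5, max(31.81, 0) = 31.81
Node u (S = 90): continuation = 1/1.08·[0.6571·0.0000 + 0.3429·9.5000] = 3.0159; exercise value = 0.0000 ≤ continuation, so V_u = 3.0159
Node d (S = 63.75): continuation = 1/1.08·[0.6571·9.5000 + 0.3429·31.8125] = 15.8796; exercise value = 22.2500 > continuation, so V_d = 22.2500 (exercise)
Node 0 (S = 75): continuation = 1/1.08·[0.6571·3.0159 + 0.3429·22.2500] = 8.8985; exercise value = 11.0000 > continuation, so V_0 = 11.0000 (exercise)

11.00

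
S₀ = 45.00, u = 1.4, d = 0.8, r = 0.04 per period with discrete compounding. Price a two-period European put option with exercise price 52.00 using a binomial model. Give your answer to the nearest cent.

8.43

Risk-neutral probability p = (1 + 0.04 − 0.8)/(1.4 − 0.8) = 0.2400/0.6000 = 0.4000
Terminal stock prices: S_uu = 88.2, S_ud = 50.4, S_dd = 28.8
Terminal payoffs (K − S): max(-36.2, 0) = 0, max(1.6, 0) = 1.6, max(23.2, 0) = 23.2
Node u (S = 63): V_u = 1/1.04·[0.4000·0.0000 + 0.6000·1.6000] = 0.9231
Node d (S = 36): V_d = 1/1.04·[0.4000·1.6000 + 0.6000·23.2000] = 14.0000
Node 0 (S = 45): V_0 = 1/1.04·[0.4000·0.9231 + 0.6000·14.0000] = 8.4320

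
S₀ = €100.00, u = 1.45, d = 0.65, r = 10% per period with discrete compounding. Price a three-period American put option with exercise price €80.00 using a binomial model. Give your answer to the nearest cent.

Risk-neutral probability p = (1 + 0.1 − 0.65)/(1.45 − 0.65) = 0.4500/0.8000 = 0.5625
Terminal stock prices: S_uuu = 304.9, S_uud = 136.7, S_udd = 61.26, S_ddd = 27.46
Terminal payoffs (K − S): max(-224.9, 0) = 0, max(-56.66, 0) = 0, max(18.74, 0) = 18.74, max(52.54, 0) = 52.54
Node uu (S = 210.2): continuation = 1/1.1·[0.5625·0.0000 + 0.4375·0.0000] = 0.0000; exercise value = 0.0000 ≤ continuation, so V_uu = 0.0000
Node ud (S = 94.25): continuation = 1/1.1·[0.5625·0.0000 + 0.4375·18.7375] = 7.4524; exercise value = 0.0000 ≤ continuation, so V_ud = 7.4524
Node dd (S = 42.25): continuation = 1/1.1·[0.5625·18.7375 + 0.4375·52.5375] = 30.4773; exercise value = 37.7500 > continuation, so V_dd = 37.7500 (exercise)
Node u (S = 145): continuation = 1/1.1·[0.5625·0.0000 + 0.4375·7.4524] = 2.9640; exercise value = 0.0000 ≤ continuation, so V_u = 2.9640
Node d (S = 65): continuation = 1/1.1·[0.5625·7.4524 + 0.4375·37.7500] = 18.8251; exercise value = 15.0000 ≤ continuation, so V_d = 18.8251
Node 0 (S = 100): continuation = 1/1.1·[0.5625·2.9640 + 0.4375·18.8251] = 9.0030; exercise value = 0.0000 ≤ continuation, so V_0 = 9.0030

€9.00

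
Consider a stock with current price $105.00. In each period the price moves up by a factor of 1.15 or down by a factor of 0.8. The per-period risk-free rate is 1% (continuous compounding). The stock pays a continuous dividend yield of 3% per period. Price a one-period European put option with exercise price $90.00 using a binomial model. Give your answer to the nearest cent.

$2.88

Per-period risk-free factor R = e^0.01 = 1.0101; dividend-adjusted growth = e^(0.01−0.03) = 0.9802.
Risk-neutral probability p = (0.9802 − 0.8)/(1.15 − 0.8) = 0.1802/0.3500 = 0.5149
Terminal stock prices: S_u = 120.7, S_d = 84
Terminal payoffs (K − S): max(-30.75, 0) = 0, max(6, 0) = 6
Node 0 (S = 105): V_0 = e^(−0.01)·[0.5149·0.0000 + 0.4851·6.0000] = 2.8819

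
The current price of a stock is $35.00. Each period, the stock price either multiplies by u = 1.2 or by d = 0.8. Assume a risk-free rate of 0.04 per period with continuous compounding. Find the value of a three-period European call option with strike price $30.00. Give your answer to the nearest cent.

$9.86

Risk-neutral probability p = (e^0.04 − 0.8)/(1.2 − 0.8) = 0.2408/0.4000 = 0.6020
Terminal stock prices: S_uuu = 60.48, S_uud = 40.32, S_udd = 26.88, S_ddd = 17.92
Terminal payoffs (S − K): max(30.48, 0) = 30.48, max(10.32, 0) = 10.32, max(-3.12, 0) = 0, max(-12.08, 0) = 0
Node uu (S = 50.4): V_uu = e^(−0.04)·[0.6020·30.4800 + 0.3980·10.3200] = 21.5763
Node ud (S = 33.6): V_ud = e^(−0.04)·[0.6020·10.3200 + 0.3980·0.0000] = 5.9693
Node dd (S = 22.4): V_dd = e^(−0.04)·[0.6020·0.0000 + 0.3980·0.0000] = 0.0000
Node u (S = 42): V_u = e^(−0.04)·[0.6020·21.5763 + 0.3980·5.9693] = 14.7627
Node d (S = 28): V_d = e^(−0.04)·[0.6020·5.9693 + 0.3980·0.0000] = 3.4528
Node 0 (S = 35): V_0 = e^(−0.04)·[0.6020·14.7627 + 0.3980·3.4528] = 9.8593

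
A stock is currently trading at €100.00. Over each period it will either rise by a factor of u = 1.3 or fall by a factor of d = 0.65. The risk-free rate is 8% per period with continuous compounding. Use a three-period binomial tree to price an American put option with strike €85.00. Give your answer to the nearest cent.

Risk-neutral probability p = (e^0.08 − 0.65)/(1.3 − 0.65) = 0.4333/0.6500 = 0.6666
Terminal stock prices: S_uuu = 219.7, S_uud = 109.9, S_udd = 54.93, S_ddd = 27.46
Terminal payoffs (K − S): max(-134.7, 0) = 0, max(-24.85, 0) = 0, max(30.07, 0) = 30.07, max(57.54, 0) = 57.54
Node uu (S = 169): continuation = e^(−0.08)·[0.6666·0.0000 + 0.3334·0.0000] = 0.0000; exercise value = 0.0000 ≤ continuation, so V_uu = 0.0000
Node ud (S = 84.5): continuation = e^(−0.08)·[0.6666·0.0000 + 0.3334·30.0750] = 9.2562; exercise value = 0.5000 ≤ continuation, so V_ud = 9.2562
Node dd (S = 42.25): continuation = e^(−0.08)·[0.6666·30.0750 + 0.3334·57.5375] = 36.2149; exercise value = 42.7500 > continuation, so V_dd = 42.7500 (exercise)
Node u (S = 130): continuation = e^(−0.08)·[0.6666·0.0000 + 0.3334·9.2562] = 2.8488; exercise value = 0.0000 ≤ continuation, so V_u = 2.8488
Node d (S = 65): continuation = e^(−0.08)·[0.6666·9.2562 + 0.3334·42.7500] = 18.8530; exercise value = 20.0000 > continuation, so V_d = 20.0000 (exercise)
Node 0 (S = 100): continuation = e^(−0.08)·[0.6666·2.8488 + 0.3334·20.0000] = 7.9084; exercise value = 0.0000 ≤ continuation, so V_0 = 7.9084

€7.91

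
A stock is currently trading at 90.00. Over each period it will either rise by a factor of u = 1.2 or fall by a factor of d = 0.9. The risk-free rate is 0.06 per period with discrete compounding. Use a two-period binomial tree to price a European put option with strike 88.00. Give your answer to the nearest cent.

2.93

Risk-neutral probability p = (1 + 0.06 − 0.9)/(1.2 − 0.9) = 0.1600/0.3000 = 0.5333
Terminal stock prices: S_uu = 129.6, S_ud = 97.2, S_dd = 72.9
Terminal payoffs (K − S): max(-41.6, 0) = 0, max(-9.2, 0) = 0, max(15.1, 0) = 15.1
Node u (S = 108): V_u = 1/1.06·[0.5333·0.0000 + 0.4667·0.0000] = 0.0000
Node d (S = 81): V_d = 1/1.06·[0.5333·0.0000 + 0.4667·15.1000] = 6.6478
Node 0 (S = 90): V_0 = 1/1.06·[0.5333·0.0000 + 0.4667·6.6478] = 2.9267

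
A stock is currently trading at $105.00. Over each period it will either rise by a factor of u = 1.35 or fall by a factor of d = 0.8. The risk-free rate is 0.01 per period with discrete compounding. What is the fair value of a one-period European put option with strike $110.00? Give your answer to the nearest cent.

$15.91

Risk-neutral probability p = (1 + 0.01 − 0.8)/(1.35 − 0.8) = 0.2100/0.5500 = 0.3818
Terminal stock prices: S_u = 141.8, S_d = 84
Terminal payoffs (K − S): max(-31.75, 0) = 0, max(26, 0) = 26
Node 0 (S = 105): V_0 = 1/1.01·[0.3818·0.0000 + 0.6182·26.0000] = 15.9136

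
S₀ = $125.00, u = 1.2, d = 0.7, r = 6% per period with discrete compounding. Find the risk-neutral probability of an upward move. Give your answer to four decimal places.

p = 0.7200

Risk-neutral probability p = (1 + 0.06 − 0.7)/(1.2 − 0.7) = 0.3600/0.5000 = 0.7200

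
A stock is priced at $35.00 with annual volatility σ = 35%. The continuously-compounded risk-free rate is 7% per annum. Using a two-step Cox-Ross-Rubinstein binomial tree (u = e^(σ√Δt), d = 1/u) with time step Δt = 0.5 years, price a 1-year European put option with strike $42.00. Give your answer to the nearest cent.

CRR parameters: u = e^(σ√Δt) = e^(0.35·√0.5) = 1.2808, d = 1/u = 0.7808
Per-period rate: rΔt = 0.07·0.5 = 0.035, so R = e^0.035 = 1.0356
Risk-neutral probability p = (e^0.035 − 0.7808)/(1.2808 − 0.7808) = 0.2549/0.5000 = 0.5097
Terminal stock prices: S_uu = 57.42, S_ud = 35, S_dd = 21.34
Terminal payoffs (K − S): max(-15.42, 0) = 0, max(7, 0) = 7, max(20.66, 0) = 20.66
Node u (S = 44.83): V_u = e^(−0.035)·[0.5097·0.0000 + 0.4903·7.0000] = 3.3142
Node d (S = 27.33): V_d = e^(−0.035)·[0.5097·7.0000 + 0.4903·20.6645] = 13.2288
Node 0 (S = 35): V_0 = e^(−0.035)·[0.5097·3.3142 + 0.4903·13.2288] = 7.8944

$7.89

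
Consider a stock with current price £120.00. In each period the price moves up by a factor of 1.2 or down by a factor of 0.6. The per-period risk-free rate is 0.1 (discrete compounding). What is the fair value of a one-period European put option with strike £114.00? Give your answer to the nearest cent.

Risk-neutral probability p = (1 + 0.1 − 0.6)/(1.2 − 0.6) = 0.5000/0.6000 = 0.8333
Terminal stock prices: S_u = 144, S_d = 72
Terminal payoffs (K − S): max(-30, 0) = 0, max(42, 0) = 42
Node 0 (S = 120): V_0 = 1/1.1·[0.8333·0.0000 + 0.1667·42.0000] = 6.3636

£6.36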